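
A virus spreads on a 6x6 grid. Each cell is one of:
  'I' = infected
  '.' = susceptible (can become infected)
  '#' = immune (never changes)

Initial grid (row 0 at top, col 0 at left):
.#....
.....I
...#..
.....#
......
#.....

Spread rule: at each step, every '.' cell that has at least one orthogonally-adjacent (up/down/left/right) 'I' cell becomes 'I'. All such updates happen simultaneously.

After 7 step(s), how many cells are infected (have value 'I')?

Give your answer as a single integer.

Step 0 (initial): 1 infected
Step 1: +3 new -> 4 infected
Step 2: +3 new -> 7 infected
Step 3: +3 new -> 10 infected
Step 4: +5 new -> 15 infected
Step 5: +6 new -> 21 infected
Step 6: +6 new -> 27 infected
Step 7: +3 new -> 30 infected

Answer: 30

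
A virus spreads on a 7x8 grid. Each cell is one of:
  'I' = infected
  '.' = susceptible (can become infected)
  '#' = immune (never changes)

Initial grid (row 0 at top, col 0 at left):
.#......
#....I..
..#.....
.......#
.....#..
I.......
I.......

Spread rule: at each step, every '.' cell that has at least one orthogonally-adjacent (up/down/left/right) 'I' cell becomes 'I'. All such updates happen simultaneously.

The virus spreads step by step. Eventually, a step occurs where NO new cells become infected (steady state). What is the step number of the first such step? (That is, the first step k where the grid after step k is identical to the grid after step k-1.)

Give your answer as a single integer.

Step 0 (initial): 3 infected
Step 1: +7 new -> 10 infected
Step 2: +11 new -> 21 infected
Step 3: +12 new -> 33 infected
Step 4: +10 new -> 43 infected
Step 5: +4 new -> 47 infected
Step 6: +2 new -> 49 infected
Step 7: +1 new -> 50 infected
Step 8: +0 new -> 50 infected

Answer: 8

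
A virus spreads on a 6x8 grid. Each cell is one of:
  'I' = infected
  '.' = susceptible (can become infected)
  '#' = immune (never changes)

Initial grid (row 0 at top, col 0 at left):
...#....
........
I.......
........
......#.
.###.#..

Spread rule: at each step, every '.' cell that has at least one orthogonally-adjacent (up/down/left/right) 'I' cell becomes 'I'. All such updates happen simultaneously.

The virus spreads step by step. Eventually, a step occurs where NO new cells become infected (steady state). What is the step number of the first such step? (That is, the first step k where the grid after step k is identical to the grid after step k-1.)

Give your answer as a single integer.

Answer: 12

Derivation:
Step 0 (initial): 1 infected
Step 1: +3 new -> 4 infected
Step 2: +5 new -> 9 infected
Step 3: +6 new -> 15 infected
Step 4: +5 new -> 20 infected
Step 5: +4 new -> 24 infected
Step 6: +5 new -> 29 infected
Step 7: +6 new -> 35 infected
Step 8: +3 new -> 38 infected
Step 9: +2 new -> 40 infected
Step 10: +1 new -> 41 infected
Step 11: +1 new -> 42 infected
Step 12: +0 new -> 42 infected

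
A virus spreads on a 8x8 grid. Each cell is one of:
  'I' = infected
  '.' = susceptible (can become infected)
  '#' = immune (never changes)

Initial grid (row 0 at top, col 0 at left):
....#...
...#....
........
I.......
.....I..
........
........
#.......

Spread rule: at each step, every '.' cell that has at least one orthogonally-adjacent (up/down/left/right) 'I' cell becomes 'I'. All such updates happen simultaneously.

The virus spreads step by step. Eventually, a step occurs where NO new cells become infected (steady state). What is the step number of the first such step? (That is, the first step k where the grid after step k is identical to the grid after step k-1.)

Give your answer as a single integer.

Answer: 7

Derivation:
Step 0 (initial): 2 infected
Step 1: +7 new -> 9 infected
Step 2: +13 new -> 22 infected
Step 3: +16 new -> 38 infected
Step 4: +13 new -> 51 infected
Step 5: +7 new -> 58 infected
Step 6: +3 new -> 61 infected
Step 7: +0 new -> 61 infected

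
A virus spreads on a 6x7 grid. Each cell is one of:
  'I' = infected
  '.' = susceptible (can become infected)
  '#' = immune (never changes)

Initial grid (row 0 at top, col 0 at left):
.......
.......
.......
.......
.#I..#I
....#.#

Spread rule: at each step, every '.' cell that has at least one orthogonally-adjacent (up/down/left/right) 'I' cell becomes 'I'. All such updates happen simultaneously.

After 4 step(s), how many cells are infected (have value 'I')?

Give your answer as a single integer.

Answer: 30

Derivation:
Step 0 (initial): 2 infected
Step 1: +4 new -> 6 infected
Step 2: +8 new -> 14 infected
Step 3: +8 new -> 22 infected
Step 4: +8 new -> 30 infected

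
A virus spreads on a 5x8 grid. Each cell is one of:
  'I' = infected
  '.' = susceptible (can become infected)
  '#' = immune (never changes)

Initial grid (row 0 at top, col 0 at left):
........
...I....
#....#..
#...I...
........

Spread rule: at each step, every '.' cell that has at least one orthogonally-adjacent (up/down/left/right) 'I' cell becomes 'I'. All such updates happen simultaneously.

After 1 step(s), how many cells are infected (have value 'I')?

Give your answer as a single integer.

Step 0 (initial): 2 infected
Step 1: +8 new -> 10 infected

Answer: 10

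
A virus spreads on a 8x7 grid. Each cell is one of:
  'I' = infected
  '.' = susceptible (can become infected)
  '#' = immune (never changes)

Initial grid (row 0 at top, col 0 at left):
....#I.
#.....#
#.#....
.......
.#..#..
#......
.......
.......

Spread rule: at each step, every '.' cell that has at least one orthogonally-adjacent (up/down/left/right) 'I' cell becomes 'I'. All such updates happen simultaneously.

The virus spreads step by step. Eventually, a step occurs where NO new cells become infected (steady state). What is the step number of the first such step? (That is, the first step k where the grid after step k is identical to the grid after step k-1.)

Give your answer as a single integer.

Step 0 (initial): 1 infected
Step 1: +2 new -> 3 infected
Step 2: +2 new -> 5 infected
Step 3: +4 new -> 9 infected
Step 4: +6 new -> 15 infected
Step 5: +5 new -> 20 infected
Step 6: +7 new -> 27 infected
Step 7: +7 new -> 34 infected
Step 8: +5 new -> 39 infected
Step 9: +4 new -> 43 infected
Step 10: +2 new -> 45 infected
Step 11: +2 new -> 47 infected
Step 12: +1 new -> 48 infected
Step 13: +0 new -> 48 infected

Answer: 13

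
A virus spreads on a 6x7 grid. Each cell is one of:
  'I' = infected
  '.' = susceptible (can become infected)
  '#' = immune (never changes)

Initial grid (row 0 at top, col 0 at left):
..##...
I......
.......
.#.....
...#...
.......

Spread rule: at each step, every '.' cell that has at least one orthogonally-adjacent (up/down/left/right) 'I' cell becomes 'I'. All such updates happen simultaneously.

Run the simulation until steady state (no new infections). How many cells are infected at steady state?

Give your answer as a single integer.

Answer: 38

Derivation:
Step 0 (initial): 1 infected
Step 1: +3 new -> 4 infected
Step 2: +4 new -> 8 infected
Step 3: +3 new -> 11 infected
Step 4: +5 new -> 16 infected
Step 5: +6 new -> 22 infected
Step 6: +5 new -> 27 infected
Step 7: +5 new -> 32 infected
Step 8: +3 new -> 35 infected
Step 9: +2 new -> 37 infected
Step 10: +1 new -> 38 infected
Step 11: +0 new -> 38 infected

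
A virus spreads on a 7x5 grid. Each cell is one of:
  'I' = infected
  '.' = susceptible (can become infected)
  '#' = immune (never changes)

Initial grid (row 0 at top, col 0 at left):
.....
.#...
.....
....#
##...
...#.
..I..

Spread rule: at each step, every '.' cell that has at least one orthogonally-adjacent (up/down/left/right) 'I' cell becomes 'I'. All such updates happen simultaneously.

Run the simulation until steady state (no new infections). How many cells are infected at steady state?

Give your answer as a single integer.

Answer: 30

Derivation:
Step 0 (initial): 1 infected
Step 1: +3 new -> 4 infected
Step 2: +4 new -> 8 infected
Step 3: +4 new -> 12 infected
Step 4: +4 new -> 16 infected
Step 5: +4 new -> 20 infected
Step 6: +4 new -> 24 infected
Step 7: +4 new -> 28 infected
Step 8: +2 new -> 30 infected
Step 9: +0 new -> 30 infected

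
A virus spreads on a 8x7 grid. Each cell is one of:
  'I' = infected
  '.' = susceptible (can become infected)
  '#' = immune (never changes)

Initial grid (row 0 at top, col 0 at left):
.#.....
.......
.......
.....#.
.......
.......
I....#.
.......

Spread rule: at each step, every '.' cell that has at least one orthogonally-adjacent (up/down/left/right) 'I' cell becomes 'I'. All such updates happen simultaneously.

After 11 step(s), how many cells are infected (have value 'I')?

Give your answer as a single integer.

Answer: 52

Derivation:
Step 0 (initial): 1 infected
Step 1: +3 new -> 4 infected
Step 2: +4 new -> 8 infected
Step 3: +5 new -> 13 infected
Step 4: +6 new -> 19 infected
Step 5: +6 new -> 25 infected
Step 6: +7 new -> 32 infected
Step 7: +6 new -> 38 infected
Step 8: +5 new -> 43 infected
Step 9: +4 new -> 47 infected
Step 10: +3 new -> 50 infected
Step 11: +2 new -> 52 infected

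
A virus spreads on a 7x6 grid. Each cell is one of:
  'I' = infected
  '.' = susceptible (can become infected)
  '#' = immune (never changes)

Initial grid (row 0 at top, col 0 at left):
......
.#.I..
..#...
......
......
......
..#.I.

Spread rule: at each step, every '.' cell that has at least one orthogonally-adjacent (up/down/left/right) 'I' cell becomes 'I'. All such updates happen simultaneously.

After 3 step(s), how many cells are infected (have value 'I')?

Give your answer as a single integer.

Step 0 (initial): 2 infected
Step 1: +7 new -> 9 infected
Step 2: +8 new -> 17 infected
Step 3: +8 new -> 25 infected

Answer: 25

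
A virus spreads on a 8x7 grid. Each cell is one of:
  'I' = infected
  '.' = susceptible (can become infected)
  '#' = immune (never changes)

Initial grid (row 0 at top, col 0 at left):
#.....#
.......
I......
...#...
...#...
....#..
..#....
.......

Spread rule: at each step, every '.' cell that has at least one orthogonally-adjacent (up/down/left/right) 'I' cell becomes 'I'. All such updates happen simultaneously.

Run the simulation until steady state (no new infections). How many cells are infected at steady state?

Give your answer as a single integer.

Step 0 (initial): 1 infected
Step 1: +3 new -> 4 infected
Step 2: +4 new -> 8 infected
Step 3: +6 new -> 14 infected
Step 4: +6 new -> 20 infected
Step 5: +7 new -> 27 infected
Step 6: +7 new -> 34 infected
Step 7: +6 new -> 40 infected
Step 8: +4 new -> 44 infected
Step 9: +3 new -> 47 infected
Step 10: +2 new -> 49 infected
Step 11: +1 new -> 50 infected
Step 12: +0 new -> 50 infected

Answer: 50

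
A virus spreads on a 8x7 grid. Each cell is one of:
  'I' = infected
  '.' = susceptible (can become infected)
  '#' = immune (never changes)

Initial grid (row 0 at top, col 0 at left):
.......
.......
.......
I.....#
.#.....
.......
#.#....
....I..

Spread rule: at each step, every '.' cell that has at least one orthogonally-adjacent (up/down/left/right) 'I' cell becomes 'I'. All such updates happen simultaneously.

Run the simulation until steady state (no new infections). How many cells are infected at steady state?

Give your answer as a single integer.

Answer: 52

Derivation:
Step 0 (initial): 2 infected
Step 1: +6 new -> 8 infected
Step 2: +9 new -> 17 infected
Step 3: +11 new -> 28 infected
Step 4: +10 new -> 38 infected
Step 5: +5 new -> 43 infected
Step 6: +3 new -> 46 infected
Step 7: +3 new -> 49 infected
Step 8: +2 new -> 51 infected
Step 9: +1 new -> 52 infected
Step 10: +0 new -> 52 infected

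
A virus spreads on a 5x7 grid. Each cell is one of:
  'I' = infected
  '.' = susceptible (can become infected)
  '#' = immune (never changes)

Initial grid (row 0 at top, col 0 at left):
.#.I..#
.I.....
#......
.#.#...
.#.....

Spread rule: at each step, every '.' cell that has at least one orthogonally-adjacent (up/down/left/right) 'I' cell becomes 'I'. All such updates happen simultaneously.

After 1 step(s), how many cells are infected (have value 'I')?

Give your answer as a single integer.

Step 0 (initial): 2 infected
Step 1: +6 new -> 8 infected

Answer: 8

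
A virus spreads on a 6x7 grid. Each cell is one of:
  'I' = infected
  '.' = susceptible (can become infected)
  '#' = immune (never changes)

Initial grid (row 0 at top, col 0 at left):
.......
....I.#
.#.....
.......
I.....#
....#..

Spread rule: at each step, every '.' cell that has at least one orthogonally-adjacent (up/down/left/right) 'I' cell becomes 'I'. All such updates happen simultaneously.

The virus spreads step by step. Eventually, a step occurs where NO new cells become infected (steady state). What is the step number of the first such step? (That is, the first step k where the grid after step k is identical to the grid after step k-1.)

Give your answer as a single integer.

Answer: 7

Derivation:
Step 0 (initial): 2 infected
Step 1: +7 new -> 9 infected
Step 2: +10 new -> 19 infected
Step 3: +12 new -> 31 infected
Step 4: +5 new -> 36 infected
Step 5: +1 new -> 37 infected
Step 6: +1 new -> 38 infected
Step 7: +0 new -> 38 infected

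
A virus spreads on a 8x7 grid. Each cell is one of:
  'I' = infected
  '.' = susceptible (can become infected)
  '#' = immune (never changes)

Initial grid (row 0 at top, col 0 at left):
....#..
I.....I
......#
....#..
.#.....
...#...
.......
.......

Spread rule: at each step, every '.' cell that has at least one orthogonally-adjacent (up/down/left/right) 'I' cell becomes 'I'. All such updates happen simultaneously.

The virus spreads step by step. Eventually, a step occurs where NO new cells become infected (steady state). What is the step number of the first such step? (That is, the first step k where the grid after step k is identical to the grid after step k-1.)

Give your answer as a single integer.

Answer: 10

Derivation:
Step 0 (initial): 2 infected
Step 1: +5 new -> 7 infected
Step 2: +7 new -> 14 infected
Step 3: +7 new -> 21 infected
Step 4: +6 new -> 27 infected
Step 5: +7 new -> 34 infected
Step 6: +7 new -> 41 infected
Step 7: +5 new -> 46 infected
Step 8: +4 new -> 50 infected
Step 9: +1 new -> 51 infected
Step 10: +0 new -> 51 infected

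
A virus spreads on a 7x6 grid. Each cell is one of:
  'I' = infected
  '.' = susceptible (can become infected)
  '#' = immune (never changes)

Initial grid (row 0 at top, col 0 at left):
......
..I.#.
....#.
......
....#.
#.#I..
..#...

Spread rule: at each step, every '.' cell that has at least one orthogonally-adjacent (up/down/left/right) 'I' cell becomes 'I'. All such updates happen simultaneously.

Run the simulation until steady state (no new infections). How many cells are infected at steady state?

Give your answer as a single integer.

Answer: 36

Derivation:
Step 0 (initial): 2 infected
Step 1: +7 new -> 9 infected
Step 2: +10 new -> 19 infected
Step 3: +8 new -> 27 infected
Step 4: +5 new -> 32 infected
Step 5: +3 new -> 35 infected
Step 6: +1 new -> 36 infected
Step 7: +0 new -> 36 infected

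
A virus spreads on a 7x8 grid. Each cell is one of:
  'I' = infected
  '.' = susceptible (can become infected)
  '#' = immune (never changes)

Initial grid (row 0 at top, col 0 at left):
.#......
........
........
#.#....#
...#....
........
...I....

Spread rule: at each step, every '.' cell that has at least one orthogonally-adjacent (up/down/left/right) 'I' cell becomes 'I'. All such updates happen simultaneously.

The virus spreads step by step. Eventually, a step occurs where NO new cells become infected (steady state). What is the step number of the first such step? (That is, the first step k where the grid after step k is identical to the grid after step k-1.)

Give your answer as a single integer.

Answer: 11

Derivation:
Step 0 (initial): 1 infected
Step 1: +3 new -> 4 infected
Step 2: +4 new -> 8 infected
Step 3: +6 new -> 14 infected
Step 4: +6 new -> 20 infected
Step 5: +7 new -> 27 infected
Step 6: +6 new -> 33 infected
Step 7: +7 new -> 40 infected
Step 8: +6 new -> 46 infected
Step 9: +4 new -> 50 infected
Step 10: +1 new -> 51 infected
Step 11: +0 new -> 51 infected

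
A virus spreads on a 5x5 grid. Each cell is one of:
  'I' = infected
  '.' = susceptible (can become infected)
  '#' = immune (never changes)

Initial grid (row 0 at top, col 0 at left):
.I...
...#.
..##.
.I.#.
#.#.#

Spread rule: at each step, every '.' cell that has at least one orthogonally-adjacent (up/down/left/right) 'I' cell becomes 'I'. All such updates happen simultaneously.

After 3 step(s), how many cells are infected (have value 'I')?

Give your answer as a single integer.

Step 0 (initial): 2 infected
Step 1: +7 new -> 9 infected
Step 2: +4 new -> 13 infected
Step 3: +1 new -> 14 infected

Answer: 14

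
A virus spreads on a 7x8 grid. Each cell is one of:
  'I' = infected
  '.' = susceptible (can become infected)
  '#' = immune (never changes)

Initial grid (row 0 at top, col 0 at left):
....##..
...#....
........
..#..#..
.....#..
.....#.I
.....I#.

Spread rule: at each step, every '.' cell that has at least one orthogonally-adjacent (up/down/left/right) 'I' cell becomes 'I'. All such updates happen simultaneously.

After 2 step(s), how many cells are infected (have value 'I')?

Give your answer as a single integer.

Answer: 10

Derivation:
Step 0 (initial): 2 infected
Step 1: +4 new -> 6 infected
Step 2: +4 new -> 10 infected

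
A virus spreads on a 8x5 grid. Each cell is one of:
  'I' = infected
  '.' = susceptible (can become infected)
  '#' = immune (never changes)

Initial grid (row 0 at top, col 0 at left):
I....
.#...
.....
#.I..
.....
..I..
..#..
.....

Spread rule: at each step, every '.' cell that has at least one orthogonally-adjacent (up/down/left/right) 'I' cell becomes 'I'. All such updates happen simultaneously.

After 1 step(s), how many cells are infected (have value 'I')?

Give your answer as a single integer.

Answer: 11

Derivation:
Step 0 (initial): 3 infected
Step 1: +8 new -> 11 infected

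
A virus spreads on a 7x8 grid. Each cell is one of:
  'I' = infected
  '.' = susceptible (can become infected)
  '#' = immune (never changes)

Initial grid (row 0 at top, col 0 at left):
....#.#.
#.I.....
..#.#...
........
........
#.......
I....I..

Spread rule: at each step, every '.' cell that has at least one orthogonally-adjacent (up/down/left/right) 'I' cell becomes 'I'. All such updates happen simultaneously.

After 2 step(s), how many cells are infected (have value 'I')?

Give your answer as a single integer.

Step 0 (initial): 3 infected
Step 1: +7 new -> 10 infected
Step 2: +12 new -> 22 infected

Answer: 22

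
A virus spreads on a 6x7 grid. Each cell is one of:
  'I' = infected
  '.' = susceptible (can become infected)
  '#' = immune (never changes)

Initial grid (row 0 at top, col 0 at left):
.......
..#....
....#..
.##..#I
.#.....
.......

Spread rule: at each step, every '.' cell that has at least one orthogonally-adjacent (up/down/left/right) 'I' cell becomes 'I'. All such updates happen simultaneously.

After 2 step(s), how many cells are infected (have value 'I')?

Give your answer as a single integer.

Step 0 (initial): 1 infected
Step 1: +2 new -> 3 infected
Step 2: +4 new -> 7 infected

Answer: 7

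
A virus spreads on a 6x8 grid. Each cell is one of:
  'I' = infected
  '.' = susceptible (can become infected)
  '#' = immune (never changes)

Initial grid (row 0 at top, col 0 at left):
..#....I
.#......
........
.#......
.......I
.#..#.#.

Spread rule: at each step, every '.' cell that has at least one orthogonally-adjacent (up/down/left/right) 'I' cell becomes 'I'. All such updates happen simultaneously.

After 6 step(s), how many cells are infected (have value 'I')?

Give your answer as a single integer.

Step 0 (initial): 2 infected
Step 1: +5 new -> 7 infected
Step 2: +5 new -> 12 infected
Step 3: +6 new -> 18 infected
Step 4: +5 new -> 23 infected
Step 5: +5 new -> 28 infected
Step 6: +5 new -> 33 infected

Answer: 33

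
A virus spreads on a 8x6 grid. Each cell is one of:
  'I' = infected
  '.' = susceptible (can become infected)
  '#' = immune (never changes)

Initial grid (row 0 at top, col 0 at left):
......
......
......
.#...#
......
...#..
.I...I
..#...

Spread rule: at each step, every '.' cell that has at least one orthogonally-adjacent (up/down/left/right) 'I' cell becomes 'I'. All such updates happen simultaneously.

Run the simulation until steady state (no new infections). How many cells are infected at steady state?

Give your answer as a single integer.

Step 0 (initial): 2 infected
Step 1: +7 new -> 9 infected
Step 2: +8 new -> 17 infected
Step 3: +4 new -> 21 infected
Step 4: +4 new -> 25 infected
Step 5: +4 new -> 29 infected
Step 6: +6 new -> 35 infected
Step 7: +6 new -> 41 infected
Step 8: +3 new -> 44 infected
Step 9: +0 new -> 44 infected

Answer: 44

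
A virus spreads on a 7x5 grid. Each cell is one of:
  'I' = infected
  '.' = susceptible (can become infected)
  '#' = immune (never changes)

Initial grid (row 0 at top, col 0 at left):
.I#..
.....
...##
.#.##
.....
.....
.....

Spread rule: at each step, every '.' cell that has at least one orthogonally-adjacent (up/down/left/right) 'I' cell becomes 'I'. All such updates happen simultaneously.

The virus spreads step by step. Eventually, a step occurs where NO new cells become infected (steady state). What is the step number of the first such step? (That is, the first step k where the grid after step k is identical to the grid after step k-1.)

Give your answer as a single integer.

Answer: 10

Derivation:
Step 0 (initial): 1 infected
Step 1: +2 new -> 3 infected
Step 2: +3 new -> 6 infected
Step 3: +3 new -> 9 infected
Step 4: +4 new -> 13 infected
Step 5: +3 new -> 16 infected
Step 6: +4 new -> 20 infected
Step 7: +5 new -> 25 infected
Step 8: +3 new -> 28 infected
Step 9: +1 new -> 29 infected
Step 10: +0 new -> 29 infected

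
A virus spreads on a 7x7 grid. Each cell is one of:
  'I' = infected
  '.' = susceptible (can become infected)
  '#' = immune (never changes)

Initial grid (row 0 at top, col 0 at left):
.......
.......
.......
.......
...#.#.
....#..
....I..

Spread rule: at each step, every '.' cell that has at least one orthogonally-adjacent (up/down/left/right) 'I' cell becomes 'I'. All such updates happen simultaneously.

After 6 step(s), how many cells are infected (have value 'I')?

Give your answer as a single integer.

Answer: 24

Derivation:
Step 0 (initial): 1 infected
Step 1: +2 new -> 3 infected
Step 2: +4 new -> 7 infected
Step 3: +3 new -> 10 infected
Step 4: +4 new -> 14 infected
Step 5: +4 new -> 18 infected
Step 6: +6 new -> 24 infected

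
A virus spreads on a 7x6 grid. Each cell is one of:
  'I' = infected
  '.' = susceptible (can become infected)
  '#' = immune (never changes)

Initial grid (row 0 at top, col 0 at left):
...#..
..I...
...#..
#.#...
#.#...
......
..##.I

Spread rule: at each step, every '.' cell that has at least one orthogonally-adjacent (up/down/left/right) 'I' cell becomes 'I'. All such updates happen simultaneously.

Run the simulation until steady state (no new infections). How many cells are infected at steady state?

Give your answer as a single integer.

Answer: 34

Derivation:
Step 0 (initial): 2 infected
Step 1: +6 new -> 8 infected
Step 2: +6 new -> 14 infected
Step 3: +9 new -> 23 infected
Step 4: +6 new -> 29 infected
Step 5: +2 new -> 31 infected
Step 6: +2 new -> 33 infected
Step 7: +1 new -> 34 infected
Step 8: +0 new -> 34 infected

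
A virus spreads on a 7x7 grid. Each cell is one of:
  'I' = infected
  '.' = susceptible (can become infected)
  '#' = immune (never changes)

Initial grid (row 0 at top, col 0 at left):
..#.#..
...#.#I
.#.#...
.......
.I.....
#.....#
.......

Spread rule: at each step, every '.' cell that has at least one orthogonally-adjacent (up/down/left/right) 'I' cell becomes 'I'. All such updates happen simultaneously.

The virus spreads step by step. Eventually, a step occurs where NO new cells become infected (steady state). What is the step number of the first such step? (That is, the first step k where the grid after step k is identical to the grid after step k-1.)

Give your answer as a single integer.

Answer: 8

Derivation:
Step 0 (initial): 2 infected
Step 1: +6 new -> 8 infected
Step 2: +8 new -> 16 infected
Step 3: +10 new -> 26 infected
Step 4: +7 new -> 33 infected
Step 5: +4 new -> 37 infected
Step 6: +2 new -> 39 infected
Step 7: +1 new -> 40 infected
Step 8: +0 new -> 40 infected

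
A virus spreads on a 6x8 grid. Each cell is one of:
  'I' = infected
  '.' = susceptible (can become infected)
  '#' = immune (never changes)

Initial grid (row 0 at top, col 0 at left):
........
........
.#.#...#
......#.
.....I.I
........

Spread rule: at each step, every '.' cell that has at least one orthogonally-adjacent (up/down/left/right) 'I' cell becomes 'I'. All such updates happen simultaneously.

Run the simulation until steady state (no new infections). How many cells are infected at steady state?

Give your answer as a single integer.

Step 0 (initial): 2 infected
Step 1: +6 new -> 8 infected
Step 2: +5 new -> 13 infected
Step 3: +6 new -> 19 infected
Step 4: +6 new -> 25 infected
Step 5: +8 new -> 33 infected
Step 6: +5 new -> 38 infected
Step 7: +3 new -> 41 infected
Step 8: +2 new -> 43 infected
Step 9: +1 new -> 44 infected
Step 10: +0 new -> 44 infected

Answer: 44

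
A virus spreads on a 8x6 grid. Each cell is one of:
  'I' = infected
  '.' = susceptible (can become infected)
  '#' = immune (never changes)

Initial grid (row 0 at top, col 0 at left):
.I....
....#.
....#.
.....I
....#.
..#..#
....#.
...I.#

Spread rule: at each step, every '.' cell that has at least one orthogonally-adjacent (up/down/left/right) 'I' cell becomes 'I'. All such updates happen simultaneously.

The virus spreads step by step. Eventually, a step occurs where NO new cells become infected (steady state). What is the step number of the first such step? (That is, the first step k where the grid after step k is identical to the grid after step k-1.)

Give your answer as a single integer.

Answer: 6

Derivation:
Step 0 (initial): 3 infected
Step 1: +9 new -> 12 infected
Step 2: +9 new -> 21 infected
Step 3: +12 new -> 33 infected
Step 4: +5 new -> 38 infected
Step 5: +2 new -> 40 infected
Step 6: +0 new -> 40 infected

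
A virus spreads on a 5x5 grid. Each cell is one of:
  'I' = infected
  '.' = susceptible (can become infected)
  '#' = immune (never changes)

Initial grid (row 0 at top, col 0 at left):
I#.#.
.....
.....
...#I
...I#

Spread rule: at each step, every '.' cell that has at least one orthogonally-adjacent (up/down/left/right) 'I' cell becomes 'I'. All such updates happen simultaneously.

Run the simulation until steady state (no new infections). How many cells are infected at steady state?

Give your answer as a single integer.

Step 0 (initial): 3 infected
Step 1: +3 new -> 6 infected
Step 2: +6 new -> 12 infected
Step 3: +8 new -> 20 infected
Step 4: +1 new -> 21 infected
Step 5: +0 new -> 21 infected

Answer: 21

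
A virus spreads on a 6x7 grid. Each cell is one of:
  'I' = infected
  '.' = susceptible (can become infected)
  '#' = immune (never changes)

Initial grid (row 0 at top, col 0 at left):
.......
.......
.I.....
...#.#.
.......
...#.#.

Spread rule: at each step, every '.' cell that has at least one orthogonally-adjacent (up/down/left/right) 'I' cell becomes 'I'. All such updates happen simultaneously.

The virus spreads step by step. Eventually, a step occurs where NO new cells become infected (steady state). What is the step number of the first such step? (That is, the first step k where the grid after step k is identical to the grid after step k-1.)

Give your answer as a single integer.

Step 0 (initial): 1 infected
Step 1: +4 new -> 5 infected
Step 2: +7 new -> 12 infected
Step 3: +7 new -> 19 infected
Step 4: +7 new -> 26 infected
Step 5: +4 new -> 30 infected
Step 6: +5 new -> 35 infected
Step 7: +2 new -> 37 infected
Step 8: +1 new -> 38 infected
Step 9: +0 new -> 38 infected

Answer: 9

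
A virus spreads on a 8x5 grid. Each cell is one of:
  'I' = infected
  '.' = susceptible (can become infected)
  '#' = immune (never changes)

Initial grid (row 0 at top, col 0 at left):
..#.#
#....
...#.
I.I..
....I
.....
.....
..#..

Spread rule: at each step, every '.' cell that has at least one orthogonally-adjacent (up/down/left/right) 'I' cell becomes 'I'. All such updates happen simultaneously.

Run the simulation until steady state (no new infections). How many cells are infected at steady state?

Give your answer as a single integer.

Step 0 (initial): 3 infected
Step 1: +9 new -> 12 infected
Step 2: +8 new -> 20 infected
Step 3: +8 new -> 28 infected
Step 4: +5 new -> 33 infected
Step 5: +2 new -> 35 infected
Step 6: +0 new -> 35 infected

Answer: 35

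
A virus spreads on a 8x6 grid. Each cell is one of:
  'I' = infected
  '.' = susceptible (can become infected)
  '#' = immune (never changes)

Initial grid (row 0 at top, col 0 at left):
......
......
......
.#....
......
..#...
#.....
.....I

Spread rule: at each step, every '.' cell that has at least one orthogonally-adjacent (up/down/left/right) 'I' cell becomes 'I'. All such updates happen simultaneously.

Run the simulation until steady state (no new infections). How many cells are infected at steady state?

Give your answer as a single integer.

Answer: 45

Derivation:
Step 0 (initial): 1 infected
Step 1: +2 new -> 3 infected
Step 2: +3 new -> 6 infected
Step 3: +4 new -> 10 infected
Step 4: +5 new -> 15 infected
Step 5: +5 new -> 20 infected
Step 6: +5 new -> 25 infected
Step 7: +6 new -> 31 infected
Step 8: +4 new -> 35 infected
Step 9: +4 new -> 39 infected
Step 10: +3 new -> 42 infected
Step 11: +2 new -> 44 infected
Step 12: +1 new -> 45 infected
Step 13: +0 new -> 45 infected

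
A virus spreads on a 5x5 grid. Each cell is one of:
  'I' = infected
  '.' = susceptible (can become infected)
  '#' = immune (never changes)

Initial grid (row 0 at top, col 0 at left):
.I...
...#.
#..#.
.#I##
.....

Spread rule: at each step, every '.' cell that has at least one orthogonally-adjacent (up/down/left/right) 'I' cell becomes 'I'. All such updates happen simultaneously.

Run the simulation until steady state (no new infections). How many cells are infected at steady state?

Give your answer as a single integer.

Answer: 19

Derivation:
Step 0 (initial): 2 infected
Step 1: +5 new -> 7 infected
Step 2: +6 new -> 13 infected
Step 3: +3 new -> 16 infected
Step 4: +2 new -> 18 infected
Step 5: +1 new -> 19 infected
Step 6: +0 new -> 19 infected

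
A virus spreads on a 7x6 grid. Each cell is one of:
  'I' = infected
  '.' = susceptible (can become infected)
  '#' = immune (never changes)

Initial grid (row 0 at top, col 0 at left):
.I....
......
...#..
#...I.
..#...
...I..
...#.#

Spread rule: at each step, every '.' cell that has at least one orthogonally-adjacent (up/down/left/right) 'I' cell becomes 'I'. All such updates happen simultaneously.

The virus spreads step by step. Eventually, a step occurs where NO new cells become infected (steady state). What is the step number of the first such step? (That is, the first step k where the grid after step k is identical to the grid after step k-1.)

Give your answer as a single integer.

Step 0 (initial): 3 infected
Step 1: +10 new -> 13 infected
Step 2: +12 new -> 25 infected
Step 3: +9 new -> 34 infected
Step 4: +3 new -> 37 infected
Step 5: +0 new -> 37 infected

Answer: 5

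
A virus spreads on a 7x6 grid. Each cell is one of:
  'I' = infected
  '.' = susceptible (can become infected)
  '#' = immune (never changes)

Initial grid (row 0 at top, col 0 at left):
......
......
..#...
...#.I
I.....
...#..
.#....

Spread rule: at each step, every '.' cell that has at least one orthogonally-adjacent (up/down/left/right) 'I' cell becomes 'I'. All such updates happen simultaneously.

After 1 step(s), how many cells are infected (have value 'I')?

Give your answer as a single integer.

Answer: 8

Derivation:
Step 0 (initial): 2 infected
Step 1: +6 new -> 8 infected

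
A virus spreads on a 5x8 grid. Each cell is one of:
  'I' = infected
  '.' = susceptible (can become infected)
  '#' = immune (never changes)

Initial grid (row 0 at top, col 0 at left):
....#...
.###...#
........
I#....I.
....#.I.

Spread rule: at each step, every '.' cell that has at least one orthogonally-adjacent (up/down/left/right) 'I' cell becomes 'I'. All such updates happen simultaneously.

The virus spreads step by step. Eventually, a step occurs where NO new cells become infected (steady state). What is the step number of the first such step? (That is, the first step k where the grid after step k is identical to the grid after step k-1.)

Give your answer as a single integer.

Answer: 7

Derivation:
Step 0 (initial): 3 infected
Step 1: +7 new -> 10 infected
Step 2: +7 new -> 17 infected
Step 3: +7 new -> 24 infected
Step 4: +7 new -> 31 infected
Step 5: +1 new -> 32 infected
Step 6: +1 new -> 33 infected
Step 7: +0 new -> 33 infected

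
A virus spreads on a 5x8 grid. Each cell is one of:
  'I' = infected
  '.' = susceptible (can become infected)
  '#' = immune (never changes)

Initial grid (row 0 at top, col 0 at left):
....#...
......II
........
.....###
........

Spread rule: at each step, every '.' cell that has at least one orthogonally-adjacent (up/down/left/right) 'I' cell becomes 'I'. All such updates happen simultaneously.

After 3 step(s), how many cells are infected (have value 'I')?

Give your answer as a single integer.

Step 0 (initial): 2 infected
Step 1: +5 new -> 7 infected
Step 2: +3 new -> 10 infected
Step 3: +2 new -> 12 infected

Answer: 12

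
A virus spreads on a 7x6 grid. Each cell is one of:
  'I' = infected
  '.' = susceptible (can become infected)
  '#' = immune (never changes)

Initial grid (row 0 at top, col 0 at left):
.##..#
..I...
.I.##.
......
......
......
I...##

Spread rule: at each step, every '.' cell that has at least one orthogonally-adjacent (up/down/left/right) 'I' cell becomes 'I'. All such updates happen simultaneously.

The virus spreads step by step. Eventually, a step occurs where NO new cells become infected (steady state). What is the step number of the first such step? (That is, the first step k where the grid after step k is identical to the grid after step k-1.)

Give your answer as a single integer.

Answer: 7

Derivation:
Step 0 (initial): 3 infected
Step 1: +7 new -> 10 infected
Step 2: +9 new -> 19 infected
Step 3: +7 new -> 26 infected
Step 4: +4 new -> 30 infected
Step 5: +3 new -> 33 infected
Step 6: +2 new -> 35 infected
Step 7: +0 new -> 35 infected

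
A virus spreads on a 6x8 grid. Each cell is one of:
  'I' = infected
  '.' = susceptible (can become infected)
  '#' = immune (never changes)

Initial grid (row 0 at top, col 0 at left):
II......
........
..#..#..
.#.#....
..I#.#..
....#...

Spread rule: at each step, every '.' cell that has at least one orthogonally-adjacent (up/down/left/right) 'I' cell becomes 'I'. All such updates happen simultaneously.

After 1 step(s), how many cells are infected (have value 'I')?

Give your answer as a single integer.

Answer: 9

Derivation:
Step 0 (initial): 3 infected
Step 1: +6 new -> 9 infected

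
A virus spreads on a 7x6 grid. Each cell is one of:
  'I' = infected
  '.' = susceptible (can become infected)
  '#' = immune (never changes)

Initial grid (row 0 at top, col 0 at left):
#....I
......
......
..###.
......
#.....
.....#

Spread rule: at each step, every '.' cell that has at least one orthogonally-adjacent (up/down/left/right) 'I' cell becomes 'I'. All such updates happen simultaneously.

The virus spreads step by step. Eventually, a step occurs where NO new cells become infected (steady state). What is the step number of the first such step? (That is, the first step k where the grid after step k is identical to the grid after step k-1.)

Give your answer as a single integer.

Answer: 12

Derivation:
Step 0 (initial): 1 infected
Step 1: +2 new -> 3 infected
Step 2: +3 new -> 6 infected
Step 3: +4 new -> 10 infected
Step 4: +4 new -> 14 infected
Step 5: +4 new -> 18 infected
Step 6: +4 new -> 22 infected
Step 7: +5 new -> 27 infected
Step 8: +4 new -> 31 infected
Step 9: +3 new -> 34 infected
Step 10: +1 new -> 35 infected
Step 11: +1 new -> 36 infected
Step 12: +0 new -> 36 infected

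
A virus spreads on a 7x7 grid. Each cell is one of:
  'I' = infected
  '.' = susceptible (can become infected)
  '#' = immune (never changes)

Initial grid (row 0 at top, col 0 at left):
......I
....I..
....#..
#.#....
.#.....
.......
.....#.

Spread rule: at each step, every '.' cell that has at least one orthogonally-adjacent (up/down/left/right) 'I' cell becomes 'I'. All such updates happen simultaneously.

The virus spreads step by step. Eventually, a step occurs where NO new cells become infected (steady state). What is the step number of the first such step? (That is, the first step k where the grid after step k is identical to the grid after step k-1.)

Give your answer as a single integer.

Step 0 (initial): 2 infected
Step 1: +5 new -> 7 infected
Step 2: +5 new -> 12 infected
Step 3: +6 new -> 18 infected
Step 4: +7 new -> 25 infected
Step 5: +8 new -> 33 infected
Step 6: +4 new -> 37 infected
Step 7: +3 new -> 40 infected
Step 8: +2 new -> 42 infected
Step 9: +2 new -> 44 infected
Step 10: +0 new -> 44 infected

Answer: 10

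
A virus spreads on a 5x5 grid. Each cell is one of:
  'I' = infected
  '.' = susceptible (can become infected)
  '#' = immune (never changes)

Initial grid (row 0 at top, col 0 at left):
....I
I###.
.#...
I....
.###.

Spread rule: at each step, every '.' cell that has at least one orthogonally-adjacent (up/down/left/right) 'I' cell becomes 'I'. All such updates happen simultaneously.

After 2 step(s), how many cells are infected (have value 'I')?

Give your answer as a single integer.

Step 0 (initial): 3 infected
Step 1: +6 new -> 9 infected
Step 2: +4 new -> 13 infected

Answer: 13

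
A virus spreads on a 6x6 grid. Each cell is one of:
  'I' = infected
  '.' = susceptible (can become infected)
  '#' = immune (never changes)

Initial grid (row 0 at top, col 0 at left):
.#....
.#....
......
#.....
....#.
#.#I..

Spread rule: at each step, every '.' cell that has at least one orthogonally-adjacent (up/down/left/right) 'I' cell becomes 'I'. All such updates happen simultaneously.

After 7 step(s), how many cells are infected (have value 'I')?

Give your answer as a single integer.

Step 0 (initial): 1 infected
Step 1: +2 new -> 3 infected
Step 2: +3 new -> 6 infected
Step 3: +5 new -> 11 infected
Step 4: +7 new -> 18 infected
Step 5: +5 new -> 23 infected
Step 6: +4 new -> 27 infected
Step 7: +2 new -> 29 infected

Answer: 29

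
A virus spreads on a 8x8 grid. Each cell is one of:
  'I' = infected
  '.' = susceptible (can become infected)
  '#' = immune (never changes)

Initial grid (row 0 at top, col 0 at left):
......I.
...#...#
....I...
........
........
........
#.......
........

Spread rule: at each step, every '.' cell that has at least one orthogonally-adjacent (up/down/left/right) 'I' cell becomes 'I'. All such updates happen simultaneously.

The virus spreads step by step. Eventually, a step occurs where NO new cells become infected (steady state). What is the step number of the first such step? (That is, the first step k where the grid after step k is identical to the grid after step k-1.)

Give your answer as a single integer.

Answer: 10

Derivation:
Step 0 (initial): 2 infected
Step 1: +7 new -> 9 infected
Step 2: +7 new -> 16 infected
Step 3: +9 new -> 25 infected
Step 4: +10 new -> 35 infected
Step 5: +10 new -> 45 infected
Step 6: +8 new -> 53 infected
Step 7: +5 new -> 58 infected
Step 8: +2 new -> 60 infected
Step 9: +1 new -> 61 infected
Step 10: +0 new -> 61 infected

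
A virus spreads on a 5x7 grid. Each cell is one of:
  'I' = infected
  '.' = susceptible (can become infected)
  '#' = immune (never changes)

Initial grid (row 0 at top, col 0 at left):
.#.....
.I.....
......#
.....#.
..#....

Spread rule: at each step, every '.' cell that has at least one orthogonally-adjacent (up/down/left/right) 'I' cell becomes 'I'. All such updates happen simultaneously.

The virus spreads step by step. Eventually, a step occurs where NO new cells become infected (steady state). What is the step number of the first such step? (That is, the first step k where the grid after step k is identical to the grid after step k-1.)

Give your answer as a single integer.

Step 0 (initial): 1 infected
Step 1: +3 new -> 4 infected
Step 2: +6 new -> 10 infected
Step 3: +6 new -> 16 infected
Step 4: +5 new -> 21 infected
Step 5: +5 new -> 26 infected
Step 6: +2 new -> 28 infected
Step 7: +1 new -> 29 infected
Step 8: +1 new -> 30 infected
Step 9: +1 new -> 31 infected
Step 10: +0 new -> 31 infected

Answer: 10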